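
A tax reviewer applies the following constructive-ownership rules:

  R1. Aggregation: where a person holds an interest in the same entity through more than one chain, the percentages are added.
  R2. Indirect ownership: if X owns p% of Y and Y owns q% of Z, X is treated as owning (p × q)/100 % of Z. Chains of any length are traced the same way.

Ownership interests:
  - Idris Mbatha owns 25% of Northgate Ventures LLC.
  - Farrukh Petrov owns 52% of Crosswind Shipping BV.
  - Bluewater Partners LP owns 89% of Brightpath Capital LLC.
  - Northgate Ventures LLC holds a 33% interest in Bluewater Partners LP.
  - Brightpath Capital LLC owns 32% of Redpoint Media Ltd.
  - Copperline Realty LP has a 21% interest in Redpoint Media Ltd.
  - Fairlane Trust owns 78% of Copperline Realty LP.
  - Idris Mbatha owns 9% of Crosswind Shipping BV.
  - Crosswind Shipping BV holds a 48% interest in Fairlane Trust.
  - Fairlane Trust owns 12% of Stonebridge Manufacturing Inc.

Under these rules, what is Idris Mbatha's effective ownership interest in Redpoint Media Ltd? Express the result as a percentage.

3.057216%

Chain via Crosswind Shipping BV → Fairlane Trust → Copperline Realty LP (R2): 9% × 48% × 78% × 21% = 0.707616% of Redpoint Media Ltd.
Chain via Northgate Ventures LLC → Bluewater Partners LP → Brightpath Capital LLC (R2): 25% × 33% × 89% × 32% = 2.3496% of Redpoint Media Ltd.
Aggregating (R1): 0.707616% + 2.3496% = 3.057216%.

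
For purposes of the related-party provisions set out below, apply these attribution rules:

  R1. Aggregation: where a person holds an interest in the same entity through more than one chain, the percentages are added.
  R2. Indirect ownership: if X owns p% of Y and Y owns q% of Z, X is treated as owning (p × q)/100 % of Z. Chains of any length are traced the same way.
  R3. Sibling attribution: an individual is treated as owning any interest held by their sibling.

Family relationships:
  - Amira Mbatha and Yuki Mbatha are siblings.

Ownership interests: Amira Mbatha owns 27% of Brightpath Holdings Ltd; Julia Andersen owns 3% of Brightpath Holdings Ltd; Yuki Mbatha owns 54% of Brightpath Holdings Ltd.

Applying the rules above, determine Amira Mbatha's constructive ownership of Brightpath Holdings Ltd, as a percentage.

By sibling attribution (R3), Amira Mbatha is treated as also owning Yuki Mbatha's interest in Brightpath Holdings Ltd, giving 27% + 54% = 81%.
Direct interest in Brightpath Holdings Ltd: 81%.

81%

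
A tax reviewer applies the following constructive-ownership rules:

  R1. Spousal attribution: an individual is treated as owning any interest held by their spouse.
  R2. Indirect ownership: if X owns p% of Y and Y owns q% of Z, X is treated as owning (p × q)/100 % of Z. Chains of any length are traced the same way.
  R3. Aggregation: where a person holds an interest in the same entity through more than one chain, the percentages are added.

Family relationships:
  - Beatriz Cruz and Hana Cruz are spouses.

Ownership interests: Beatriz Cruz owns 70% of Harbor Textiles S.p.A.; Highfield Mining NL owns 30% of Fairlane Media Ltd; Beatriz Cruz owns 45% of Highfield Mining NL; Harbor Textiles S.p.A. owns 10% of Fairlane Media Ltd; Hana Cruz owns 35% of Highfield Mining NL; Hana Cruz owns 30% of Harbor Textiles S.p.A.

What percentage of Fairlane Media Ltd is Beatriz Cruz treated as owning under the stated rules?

By spousal attribution (R1), Beatriz Cruz is treated as also owning Hana Cruz's interest in Harbor Textiles S.p.A, giving 70% + 30% = 100%.
By spousal attribution (R1), Beatriz Cruz is treated as also owning Hana Cruz's interest in Highfield Mining NL, giving 45% + 35% = 80%.
Chain via Harbor Textiles S.p.A. (R2): 100% × 10% = 10% of Fairlane Media Ltd.
Chain via Highfield Mining NL (R2): 80% × 30% = 24% of Fairlane Media Ltd.
Aggregating (R3): 10% + 24% = 34%.

34%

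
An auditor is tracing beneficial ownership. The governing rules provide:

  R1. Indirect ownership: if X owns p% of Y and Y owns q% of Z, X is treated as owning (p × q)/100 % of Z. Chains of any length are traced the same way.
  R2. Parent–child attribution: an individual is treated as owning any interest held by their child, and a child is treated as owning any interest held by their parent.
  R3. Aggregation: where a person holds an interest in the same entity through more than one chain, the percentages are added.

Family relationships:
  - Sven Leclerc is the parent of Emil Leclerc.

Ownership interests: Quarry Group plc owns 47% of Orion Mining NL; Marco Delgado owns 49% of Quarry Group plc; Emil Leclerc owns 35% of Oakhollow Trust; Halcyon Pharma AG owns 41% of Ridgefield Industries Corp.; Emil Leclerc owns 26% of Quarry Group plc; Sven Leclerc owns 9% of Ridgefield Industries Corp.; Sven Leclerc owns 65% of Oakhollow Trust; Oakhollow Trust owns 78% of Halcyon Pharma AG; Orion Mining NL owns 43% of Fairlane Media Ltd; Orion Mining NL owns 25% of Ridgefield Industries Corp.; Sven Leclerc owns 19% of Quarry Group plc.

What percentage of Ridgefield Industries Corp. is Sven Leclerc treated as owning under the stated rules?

By parent–child attribution (R2), Sven Leclerc is treated as also owning Emil Leclerc's interest in Quarry Group plc, giving 19% + 26% = 45%.
By parent–child attribution (R2), Sven Leclerc is treated as also owning Emil Leclerc's interest in Oakhollow Trust, giving 65% + 35% = 100%.
Chain via Quarry Group plc → Orion Mining NL (R1): 45% × 47% × 25% = 5.2875% of Ridgefield Industries Corp.
Chain via Oakhollow Trust → Halcyon Pharma AG (R1): 100% × 78% × 41% = 31.98% of Ridgefield Industries Corp.
Direct interest in Ridgefield Industries Corp: 9%.
Aggregating (R3): 5.2875% + 31.98% + 9% = 46.2675%.

46.2675%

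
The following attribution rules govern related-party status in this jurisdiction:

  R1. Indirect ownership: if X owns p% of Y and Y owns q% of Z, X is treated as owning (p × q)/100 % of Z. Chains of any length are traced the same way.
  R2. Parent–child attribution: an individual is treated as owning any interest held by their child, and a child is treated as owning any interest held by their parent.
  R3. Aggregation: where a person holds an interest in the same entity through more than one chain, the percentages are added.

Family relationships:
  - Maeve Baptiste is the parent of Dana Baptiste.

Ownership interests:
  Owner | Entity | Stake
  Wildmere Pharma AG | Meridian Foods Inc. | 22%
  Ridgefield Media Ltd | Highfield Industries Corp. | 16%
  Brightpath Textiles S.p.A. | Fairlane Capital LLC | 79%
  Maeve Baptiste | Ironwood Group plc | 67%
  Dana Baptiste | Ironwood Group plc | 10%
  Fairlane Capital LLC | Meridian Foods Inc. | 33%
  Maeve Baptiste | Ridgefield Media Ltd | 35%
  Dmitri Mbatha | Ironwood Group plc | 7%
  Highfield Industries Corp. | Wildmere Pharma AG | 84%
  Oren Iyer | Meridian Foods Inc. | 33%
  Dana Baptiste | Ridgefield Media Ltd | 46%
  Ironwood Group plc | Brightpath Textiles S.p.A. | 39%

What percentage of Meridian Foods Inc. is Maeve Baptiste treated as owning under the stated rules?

By parent–child attribution (R2), Maeve Baptiste is treated as also owning Dana Baptiste's interest in Ridgefield Media Ltd, giving 35% + 46% = 81%.
By parent–child attribution (R2), Maeve Baptiste is treated as also owning Dana Baptiste's interest in Ironwood Group plc, giving 67% + 10% = 77%.
Chain via Ridgefield Media Ltd → Highfield Industries Corp. → Wildmere Pharma AG (R1): 81% × 16% × 84% × 22% = 2.395008% of Meridian Foods Inc.
Chain via Ironwood Group plc → Brightpath Textiles S.p.A. → Fairlane Capital LLC (R1): 77% × 39% × 79% × 33% = 7.828821% of Meridian Foods Inc.
Aggregating (R3): 2.395008% + 7.828821% = 10.223829%.

10.223829%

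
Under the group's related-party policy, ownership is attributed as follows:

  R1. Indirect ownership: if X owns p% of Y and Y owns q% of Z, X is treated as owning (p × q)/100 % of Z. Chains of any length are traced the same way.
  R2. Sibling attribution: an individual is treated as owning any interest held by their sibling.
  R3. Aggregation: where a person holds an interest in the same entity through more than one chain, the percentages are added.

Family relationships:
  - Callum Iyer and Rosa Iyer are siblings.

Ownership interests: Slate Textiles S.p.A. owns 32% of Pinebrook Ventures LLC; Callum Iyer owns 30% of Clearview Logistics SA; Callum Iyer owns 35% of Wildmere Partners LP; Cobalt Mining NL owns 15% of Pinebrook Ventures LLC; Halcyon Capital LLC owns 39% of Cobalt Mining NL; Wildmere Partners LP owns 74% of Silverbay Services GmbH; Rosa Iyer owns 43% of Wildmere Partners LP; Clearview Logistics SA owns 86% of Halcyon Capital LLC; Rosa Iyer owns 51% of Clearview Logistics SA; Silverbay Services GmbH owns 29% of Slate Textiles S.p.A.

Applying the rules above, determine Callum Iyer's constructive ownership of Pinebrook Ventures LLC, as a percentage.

By sibling attribution (R2), Callum Iyer is treated as also owning Rosa Iyer's interest in Clearview Logistics SA, giving 30% + 51% = 81%.
By sibling attribution (R2), Callum Iyer is treated as also owning Rosa Iyer's interest in Wildmere Partners LP, giving 35% + 43% = 78%.
Chain via Clearview Logistics SA → Halcyon Capital LLC → Cobalt Mining NL (R1): 81% × 86% × 39% × 15% = 4.07511% of Pinebrook Ventures LLC.
Chain via Wildmere Partners LP → Silverbay Services GmbH → Slate Textiles S.p.A. (R1): 78% × 74% × 29% × 32% = 5.356416% of Pinebrook Ventures LLC.
Aggregating (R3): 4.07511% + 5.356416% = 9.431526%.

9.431526%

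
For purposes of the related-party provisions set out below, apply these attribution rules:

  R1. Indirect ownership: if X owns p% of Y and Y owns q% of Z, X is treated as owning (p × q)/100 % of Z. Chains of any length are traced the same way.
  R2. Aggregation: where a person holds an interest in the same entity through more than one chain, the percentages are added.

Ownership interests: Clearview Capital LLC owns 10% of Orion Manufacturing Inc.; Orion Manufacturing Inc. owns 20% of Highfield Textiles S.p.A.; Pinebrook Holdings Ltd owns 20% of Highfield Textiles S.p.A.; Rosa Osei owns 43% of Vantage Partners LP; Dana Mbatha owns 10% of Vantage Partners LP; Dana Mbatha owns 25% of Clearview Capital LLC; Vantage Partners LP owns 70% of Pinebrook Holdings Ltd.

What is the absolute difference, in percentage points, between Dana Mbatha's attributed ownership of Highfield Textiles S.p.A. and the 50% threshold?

48.1

Chain via Vantage Partners LP → Pinebrook Holdings Ltd (R1): 10% × 70% × 20% = 1.4% of Highfield Textiles S.p.A.
Chain via Clearview Capital LLC → Orion Manufacturing Inc. (R1): 25% × 10% × 20% = 0.5% of Highfield Textiles S.p.A.
Aggregating (R2): 1.4% + 0.5% = 1.9%.
1.9% falls short of the 50% threshold by 48.1 percentage points.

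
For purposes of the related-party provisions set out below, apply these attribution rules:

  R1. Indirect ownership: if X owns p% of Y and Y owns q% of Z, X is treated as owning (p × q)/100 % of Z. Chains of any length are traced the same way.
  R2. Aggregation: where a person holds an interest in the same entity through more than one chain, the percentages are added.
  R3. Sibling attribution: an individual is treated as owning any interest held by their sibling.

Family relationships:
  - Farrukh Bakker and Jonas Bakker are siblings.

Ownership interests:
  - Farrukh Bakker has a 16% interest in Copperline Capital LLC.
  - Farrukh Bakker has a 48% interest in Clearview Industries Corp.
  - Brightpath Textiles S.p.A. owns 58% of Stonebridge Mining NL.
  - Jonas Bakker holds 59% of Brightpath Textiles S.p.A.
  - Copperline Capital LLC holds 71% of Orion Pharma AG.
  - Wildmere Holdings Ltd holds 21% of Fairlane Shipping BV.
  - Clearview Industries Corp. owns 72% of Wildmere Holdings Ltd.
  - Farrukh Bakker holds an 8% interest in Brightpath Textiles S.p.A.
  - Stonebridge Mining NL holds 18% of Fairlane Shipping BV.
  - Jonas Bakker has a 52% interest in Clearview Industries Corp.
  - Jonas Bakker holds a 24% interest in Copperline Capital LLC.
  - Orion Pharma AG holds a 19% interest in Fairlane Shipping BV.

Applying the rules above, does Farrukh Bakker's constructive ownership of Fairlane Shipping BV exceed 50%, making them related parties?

By sibling attribution (R3), Farrukh Bakker is treated as also owning Jonas Bakker's interest in Brightpath Textiles S.p.A, giving 8% + 59% = 67%.
By sibling attribution (R3), Farrukh Bakker is treated as also owning Jonas Bakker's interest in Clearview Industries Corp, giving 48% + 52% = 100%.
By sibling attribution (R3), Farrukh Bakker is treated as also owning Jonas Bakker's interest in Copperline Capital LLC, giving 16% + 24% = 40%.
Chain via Brightpath Textiles S.p.A. → Stonebridge Mining NL (R1): 67% × 58% × 18% = 6.9948% of Fairlane Shipping BV.
Chain via Clearview Industries Corp. → Wildmere Holdings Ltd (R1): 100% × 72% × 21% = 15.12% of Fairlane Shipping BV.
Chain via Copperline Capital LLC → Orion Pharma AG (R1): 40% × 71% × 19% = 5.396% of Fairlane Shipping BV.
Aggregating (R2): 6.9948% + 15.12% + 5.396% = 27.5108%.
27.5108% does not exceed the 50% threshold, so Farrukh is not a related party to Fairlane Shipping BV.

No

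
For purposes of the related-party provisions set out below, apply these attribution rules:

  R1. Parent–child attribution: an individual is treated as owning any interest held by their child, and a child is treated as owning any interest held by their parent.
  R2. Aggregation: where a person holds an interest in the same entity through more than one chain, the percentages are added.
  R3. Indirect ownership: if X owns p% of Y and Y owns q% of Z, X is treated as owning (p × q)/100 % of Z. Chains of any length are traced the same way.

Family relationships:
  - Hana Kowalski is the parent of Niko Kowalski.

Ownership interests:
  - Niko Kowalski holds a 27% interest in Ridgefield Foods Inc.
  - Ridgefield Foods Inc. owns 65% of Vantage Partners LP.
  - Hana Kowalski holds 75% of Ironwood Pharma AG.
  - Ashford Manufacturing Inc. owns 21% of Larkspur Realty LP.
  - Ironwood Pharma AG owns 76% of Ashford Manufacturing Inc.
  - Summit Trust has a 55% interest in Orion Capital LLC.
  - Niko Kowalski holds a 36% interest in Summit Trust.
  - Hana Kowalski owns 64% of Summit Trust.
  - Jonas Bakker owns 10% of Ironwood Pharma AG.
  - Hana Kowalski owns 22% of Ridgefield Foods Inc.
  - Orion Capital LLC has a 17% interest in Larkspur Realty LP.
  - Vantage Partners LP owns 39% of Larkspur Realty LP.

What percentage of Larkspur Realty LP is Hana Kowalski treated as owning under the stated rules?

By parent–child attribution (R1), Hana Kowalski is treated as also owning Niko Kowalski's interest in Summit Trust, giving 64% + 36% = 100%.
By parent–child attribution (R1), Hana Kowalski is treated as also owning Niko Kowalski's interest in Ridgefield Foods Inc, giving 22% + 27% = 49%.
Chain via Summit Trust → Orion Capital LLC (R3): 100% × 55% × 17% = 9.35% of Larkspur Realty LP.
Chain via Ironwood Pharma AG → Ashford Manufacturing Inc. (R3): 75% × 76% × 21% = 11.97% of Larkspur Realty LP.
Chain via Ridgefield Foods Inc. → Vantage Partners LP (R3): 49% × 65% × 39% = 12.4215% of Larkspur Realty LP.
Aggregating (R2): 9.35% + 11.97% + 12.4215% = 33.7415%.

33.7415%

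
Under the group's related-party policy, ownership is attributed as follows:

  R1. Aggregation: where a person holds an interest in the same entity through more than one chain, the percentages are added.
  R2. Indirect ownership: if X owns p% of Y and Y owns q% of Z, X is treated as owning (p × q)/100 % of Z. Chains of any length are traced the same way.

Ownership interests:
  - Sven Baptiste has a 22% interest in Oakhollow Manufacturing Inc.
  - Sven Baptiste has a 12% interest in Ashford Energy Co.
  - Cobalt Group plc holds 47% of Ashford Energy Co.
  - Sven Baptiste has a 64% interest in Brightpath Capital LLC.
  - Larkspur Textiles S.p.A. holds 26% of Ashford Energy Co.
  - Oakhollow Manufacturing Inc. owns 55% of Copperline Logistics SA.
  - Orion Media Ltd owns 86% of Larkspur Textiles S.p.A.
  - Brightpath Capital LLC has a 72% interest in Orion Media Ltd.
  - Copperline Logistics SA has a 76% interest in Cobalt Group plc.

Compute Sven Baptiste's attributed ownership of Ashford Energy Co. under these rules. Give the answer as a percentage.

26.625608%

Chain via Oakhollow Manufacturing Inc. → Copperline Logistics SA → Cobalt Group plc (R2): 22% × 55% × 76% × 47% = 4.32212% of Ashford Energy Co.
Chain via Brightpath Capital LLC → Orion Media Ltd → Larkspur Textiles S.p.A. (R2): 64% × 72% × 86% × 26% = 10.303488% of Ashford Energy Co.
Direct interest in Ashford Energy Co: 12%.
Aggregating (R1): 4.32212% + 10.303488% + 12% = 26.625608%.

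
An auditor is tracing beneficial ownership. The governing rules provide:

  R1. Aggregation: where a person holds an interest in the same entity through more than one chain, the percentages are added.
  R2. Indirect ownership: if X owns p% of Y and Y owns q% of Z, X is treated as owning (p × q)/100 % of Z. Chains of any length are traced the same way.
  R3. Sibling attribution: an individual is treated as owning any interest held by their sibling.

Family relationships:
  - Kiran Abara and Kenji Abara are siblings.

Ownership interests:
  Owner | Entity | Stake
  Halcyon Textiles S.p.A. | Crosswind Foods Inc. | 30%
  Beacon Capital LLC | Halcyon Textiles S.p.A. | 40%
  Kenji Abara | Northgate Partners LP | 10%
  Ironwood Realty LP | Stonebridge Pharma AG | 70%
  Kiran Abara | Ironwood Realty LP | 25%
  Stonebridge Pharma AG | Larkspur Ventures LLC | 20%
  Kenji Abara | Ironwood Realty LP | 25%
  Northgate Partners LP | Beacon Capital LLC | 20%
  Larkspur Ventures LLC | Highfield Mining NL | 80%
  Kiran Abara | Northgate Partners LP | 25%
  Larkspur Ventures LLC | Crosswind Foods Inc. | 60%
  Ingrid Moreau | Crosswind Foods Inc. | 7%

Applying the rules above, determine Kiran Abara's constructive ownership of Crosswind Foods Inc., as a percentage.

By sibling attribution (R3), Kiran Abara is treated as also owning Kenji Abara's interest in Ironwood Realty LP, giving 25% + 25% = 50%.
By sibling attribution (R3), Kiran Abara is treated as also owning Kenji Abara's interest in Northgate Partners LP, giving 25% + 10% = 35%.
Chain via Ironwood Realty LP → Stonebridge Pharma AG → Larkspur Ventures LLC (R2): 50% × 70% × 20% × 60% = 4.2% of Crosswind Foods Inc.
Chain via Northgate Partners LP → Beacon Capital LLC → Halcyon Textiles S.p.A. (R2): 35% × 20% × 40% × 30% = 0.84% of Crosswind Foods Inc.
Aggregating (R1): 4.2% + 0.84% = 5.04%.

5.04%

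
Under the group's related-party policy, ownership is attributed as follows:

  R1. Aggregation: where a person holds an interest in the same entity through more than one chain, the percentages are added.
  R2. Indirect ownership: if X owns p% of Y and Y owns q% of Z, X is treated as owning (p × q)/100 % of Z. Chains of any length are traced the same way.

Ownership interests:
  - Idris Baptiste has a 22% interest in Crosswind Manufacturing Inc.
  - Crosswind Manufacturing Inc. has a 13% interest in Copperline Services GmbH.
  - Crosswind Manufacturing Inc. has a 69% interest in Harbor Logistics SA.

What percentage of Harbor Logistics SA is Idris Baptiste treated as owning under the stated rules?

15.18%

Chain via Crosswind Manufacturing Inc. (R2): 22% × 69% = 15.18% of Harbor Logistics SA.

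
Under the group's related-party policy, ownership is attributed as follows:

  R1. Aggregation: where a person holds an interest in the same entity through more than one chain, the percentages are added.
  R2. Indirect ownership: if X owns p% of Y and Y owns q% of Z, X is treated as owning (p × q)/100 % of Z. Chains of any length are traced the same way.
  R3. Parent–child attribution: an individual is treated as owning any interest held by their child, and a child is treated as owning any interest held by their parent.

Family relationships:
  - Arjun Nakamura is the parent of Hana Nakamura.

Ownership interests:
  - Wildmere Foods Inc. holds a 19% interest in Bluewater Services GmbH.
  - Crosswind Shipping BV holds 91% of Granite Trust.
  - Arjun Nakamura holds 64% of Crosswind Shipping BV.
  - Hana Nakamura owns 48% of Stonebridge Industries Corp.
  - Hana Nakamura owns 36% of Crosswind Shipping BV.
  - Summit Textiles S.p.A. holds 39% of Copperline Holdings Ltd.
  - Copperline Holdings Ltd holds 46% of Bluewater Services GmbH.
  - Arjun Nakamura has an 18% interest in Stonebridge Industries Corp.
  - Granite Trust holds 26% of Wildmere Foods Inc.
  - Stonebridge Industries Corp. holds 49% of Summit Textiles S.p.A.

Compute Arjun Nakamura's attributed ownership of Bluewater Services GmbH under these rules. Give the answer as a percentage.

10.297196%

By parent–child attribution (R3), Arjun Nakamura is treated as also owning Hana Nakamura's interest in Stonebridge Industries Corp, giving 18% + 48% = 66%.
By parent–child attribution (R3), Arjun Nakamura is treated as also owning Hana Nakamura's interest in Crosswind Shipping BV, giving 64% + 36% = 100%.
Chain via Stonebridge Industries Corp. → Summit Textiles S.p.A. → Copperline Holdings Ltd (R2): 66% × 49% × 39% × 46% = 5.801796% of Bluewater Services GmbH.
Chain via Crosswind Shipping BV → Granite Trust → Wildmere Foods Inc. (R2): 100% × 91% × 26% × 19% = 4.4954% of Bluewater Services GmbH.
Aggregating (R1): 5.801796% + 4.4954% = 10.297196%.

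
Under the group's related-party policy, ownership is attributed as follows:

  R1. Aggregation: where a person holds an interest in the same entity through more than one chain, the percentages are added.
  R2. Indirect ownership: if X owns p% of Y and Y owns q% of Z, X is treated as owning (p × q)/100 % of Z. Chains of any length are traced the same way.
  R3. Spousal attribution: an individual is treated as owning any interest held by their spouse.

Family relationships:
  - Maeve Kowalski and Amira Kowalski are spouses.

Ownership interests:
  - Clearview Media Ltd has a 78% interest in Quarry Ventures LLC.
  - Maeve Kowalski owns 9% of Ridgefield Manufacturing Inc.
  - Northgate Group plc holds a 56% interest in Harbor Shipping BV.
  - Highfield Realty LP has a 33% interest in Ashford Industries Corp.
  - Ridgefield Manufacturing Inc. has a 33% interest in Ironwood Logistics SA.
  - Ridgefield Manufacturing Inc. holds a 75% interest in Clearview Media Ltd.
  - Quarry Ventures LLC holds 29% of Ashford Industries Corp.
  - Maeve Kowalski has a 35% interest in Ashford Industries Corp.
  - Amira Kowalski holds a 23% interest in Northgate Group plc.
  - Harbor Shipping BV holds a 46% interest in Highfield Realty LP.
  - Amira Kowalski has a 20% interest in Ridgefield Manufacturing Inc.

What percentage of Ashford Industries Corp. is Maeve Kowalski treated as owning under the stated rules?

By spousal attribution (R3), Maeve Kowalski is treated as also owning Amira Kowalski's interest in Ridgefield Manufacturing Inc, giving 9% + 20% = 29%.
By spousal attribution (R3), Maeve Kowalski is treated as owning Amira Kowalski's 23% interest in Northgate Group plc.
Chain via Ridgefield Manufacturing Inc. → Clearview Media Ltd → Quarry Ventures LLC (R2): 29% × 75% × 78% × 29% = 4.91985% of Ashford Industries Corp.
Direct interest in Ashford Industries Corp: 35%.
Chain via Northgate Group plc → Harbor Shipping BV → Highfield Realty LP (R2): 23% × 56% × 46% × 33% = 1.955184% of Ashford Industries Corp.
Aggregating (R1): 4.91985% + 35% + 1.955184% = 41.875034%.

41.875034%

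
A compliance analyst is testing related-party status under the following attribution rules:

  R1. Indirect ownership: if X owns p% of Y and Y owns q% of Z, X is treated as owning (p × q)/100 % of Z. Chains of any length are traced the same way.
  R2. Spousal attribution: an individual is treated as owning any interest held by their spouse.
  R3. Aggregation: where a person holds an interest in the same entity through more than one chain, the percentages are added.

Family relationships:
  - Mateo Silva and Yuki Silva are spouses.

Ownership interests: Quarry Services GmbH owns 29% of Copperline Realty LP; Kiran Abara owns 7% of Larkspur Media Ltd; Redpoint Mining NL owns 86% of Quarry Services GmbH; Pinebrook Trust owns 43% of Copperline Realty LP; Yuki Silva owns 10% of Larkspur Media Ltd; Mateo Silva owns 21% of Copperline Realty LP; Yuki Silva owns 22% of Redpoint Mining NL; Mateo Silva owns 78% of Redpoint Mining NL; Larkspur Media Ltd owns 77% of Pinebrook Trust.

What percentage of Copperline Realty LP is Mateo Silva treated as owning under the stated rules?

49.251%

By spousal attribution (R2), Mateo Silva is treated as also owning Yuki Silva's interest in Redpoint Mining NL, giving 78% + 22% = 100%.
By spousal attribution (R2), Mateo Silva is treated as owning Yuki Silva's 10% interest in Larkspur Media Ltd.
Chain via Redpoint Mining NL → Quarry Services GmbH (R1): 100% × 86% × 29% = 24.94% of Copperline Realty LP.
Direct interest in Copperline Realty LP: 21%.
Chain via Larkspur Media Ltd → Pinebrook Trust (R1): 10% × 77% × 43% = 3.311% of Copperline Realty LP.
Aggregating (R3): 24.94% + 21% + 3.311% = 49.251%.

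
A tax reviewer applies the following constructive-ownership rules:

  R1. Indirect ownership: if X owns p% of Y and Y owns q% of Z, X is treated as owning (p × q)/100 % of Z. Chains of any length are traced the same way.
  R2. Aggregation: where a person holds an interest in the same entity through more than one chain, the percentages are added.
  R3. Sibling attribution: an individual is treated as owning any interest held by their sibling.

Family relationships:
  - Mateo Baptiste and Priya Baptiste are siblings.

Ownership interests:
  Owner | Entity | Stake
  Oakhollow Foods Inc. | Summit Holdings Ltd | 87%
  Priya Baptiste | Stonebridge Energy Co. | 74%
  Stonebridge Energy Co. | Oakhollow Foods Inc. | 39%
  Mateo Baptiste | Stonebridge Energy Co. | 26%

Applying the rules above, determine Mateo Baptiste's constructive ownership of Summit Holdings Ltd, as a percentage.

33.93%

By sibling attribution (R3), Mateo Baptiste is treated as also owning Priya Baptiste's interest in Stonebridge Energy Co, giving 26% + 74% = 100%.
Chain via Stonebridge Energy Co. → Oakhollow Foods Inc. (R1): 100% × 39% × 87% = 33.93% of Summit Holdings Ltd.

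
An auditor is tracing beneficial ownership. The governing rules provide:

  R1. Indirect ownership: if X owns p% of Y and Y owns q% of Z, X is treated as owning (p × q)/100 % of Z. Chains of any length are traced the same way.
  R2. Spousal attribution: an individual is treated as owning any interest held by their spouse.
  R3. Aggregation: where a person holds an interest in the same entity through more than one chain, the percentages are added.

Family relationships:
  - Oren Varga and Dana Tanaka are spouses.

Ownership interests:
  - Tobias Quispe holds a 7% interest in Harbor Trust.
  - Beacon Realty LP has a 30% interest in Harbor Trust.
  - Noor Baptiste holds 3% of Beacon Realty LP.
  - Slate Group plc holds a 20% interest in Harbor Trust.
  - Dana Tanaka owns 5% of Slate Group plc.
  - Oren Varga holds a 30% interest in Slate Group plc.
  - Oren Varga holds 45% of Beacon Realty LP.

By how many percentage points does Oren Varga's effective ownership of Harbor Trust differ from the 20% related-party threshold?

By spousal attribution (R2), Oren Varga is treated as also owning Dana Tanaka's interest in Slate Group plc, giving 30% + 5% = 35%.
Chain via Slate Group plc (R1): 35% × 20% = 7% of Harbor Trust.
Chain via Beacon Realty LP (R1): 45% × 30% = 13.5% of Harbor Trust.
Aggregating (R3): 7% + 13.5% = 20.5%.
20.5% exceeds the 20% threshold by 0.5 percentage points.

0.5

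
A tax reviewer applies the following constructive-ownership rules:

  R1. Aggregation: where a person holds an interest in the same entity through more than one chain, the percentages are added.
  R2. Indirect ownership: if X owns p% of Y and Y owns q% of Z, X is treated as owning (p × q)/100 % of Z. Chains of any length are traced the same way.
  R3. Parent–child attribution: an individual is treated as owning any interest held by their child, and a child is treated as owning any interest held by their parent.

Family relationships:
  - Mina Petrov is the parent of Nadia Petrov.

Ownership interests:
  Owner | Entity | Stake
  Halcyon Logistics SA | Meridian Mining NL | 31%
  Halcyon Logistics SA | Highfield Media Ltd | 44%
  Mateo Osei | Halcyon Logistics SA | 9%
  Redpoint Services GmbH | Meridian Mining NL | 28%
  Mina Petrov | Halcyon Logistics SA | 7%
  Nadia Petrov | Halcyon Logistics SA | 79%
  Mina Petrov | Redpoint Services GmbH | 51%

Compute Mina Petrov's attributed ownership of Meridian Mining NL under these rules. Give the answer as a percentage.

40.94%

By parent–child attribution (R3), Mina Petrov is treated as also owning Nadia Petrov's interest in Halcyon Logistics SA, giving 7% + 79% = 86%.
Chain via Halcyon Logistics SA (R2): 86% × 31% = 26.66% of Meridian Mining NL.
Chain via Redpoint Services GmbH (R2): 51% × 28% = 14.28% of Meridian Mining NL.
Aggregating (R1): 26.66% + 14.28% = 40.94%.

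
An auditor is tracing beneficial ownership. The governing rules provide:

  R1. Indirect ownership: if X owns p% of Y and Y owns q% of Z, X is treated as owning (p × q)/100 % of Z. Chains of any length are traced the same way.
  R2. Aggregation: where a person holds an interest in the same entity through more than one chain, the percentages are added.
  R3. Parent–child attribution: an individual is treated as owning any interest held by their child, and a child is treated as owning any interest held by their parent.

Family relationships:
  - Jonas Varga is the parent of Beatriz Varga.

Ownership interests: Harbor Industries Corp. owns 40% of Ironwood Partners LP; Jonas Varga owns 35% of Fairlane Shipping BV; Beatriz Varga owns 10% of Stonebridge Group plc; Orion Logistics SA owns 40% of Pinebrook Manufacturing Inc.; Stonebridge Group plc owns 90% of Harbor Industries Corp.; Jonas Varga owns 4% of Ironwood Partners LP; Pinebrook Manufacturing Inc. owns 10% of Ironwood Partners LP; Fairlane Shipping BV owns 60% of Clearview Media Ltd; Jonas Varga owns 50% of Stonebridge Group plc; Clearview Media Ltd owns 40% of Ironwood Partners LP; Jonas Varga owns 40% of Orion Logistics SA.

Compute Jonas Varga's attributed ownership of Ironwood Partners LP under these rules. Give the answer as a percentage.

By parent–child attribution (R3), Jonas Varga is treated as also owning Beatriz Varga's interest in Stonebridge Group plc, giving 50% + 10% = 60%.
Chain via Stonebridge Group plc → Harbor Industries Corp. (R1): 60% × 90% × 40% = 21.6% of Ironwood Partners LP.
Chain via Fairlane Shipping BV → Clearview Media Ltd (R1): 35% × 60% × 40% = 8.4% of Ironwood Partners LP.
Chain via Orion Logistics SA → Pinebrook Manufacturing Inc. (R1): 40% × 40% × 10% = 1.6% of Ironwood Partners LP.
Direct interest in Ironwood Partners LP: 4%.
Aggregating (R2): 21.6% + 8.4% + 1.6% + 4% = 35.6%.

35.6%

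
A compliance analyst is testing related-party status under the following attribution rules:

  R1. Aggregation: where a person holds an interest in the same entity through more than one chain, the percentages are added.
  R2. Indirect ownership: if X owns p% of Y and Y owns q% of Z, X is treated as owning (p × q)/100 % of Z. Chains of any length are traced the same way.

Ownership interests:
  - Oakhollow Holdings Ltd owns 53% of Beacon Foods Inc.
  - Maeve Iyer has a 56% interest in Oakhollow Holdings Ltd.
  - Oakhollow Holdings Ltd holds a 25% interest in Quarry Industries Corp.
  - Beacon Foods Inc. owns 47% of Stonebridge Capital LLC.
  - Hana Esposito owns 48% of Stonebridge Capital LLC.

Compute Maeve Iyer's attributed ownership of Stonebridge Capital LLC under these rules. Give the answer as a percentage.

13.9496%

Chain via Oakhollow Holdings Ltd → Beacon Foods Inc. (R2): 56% × 53% × 47% = 13.9496% of Stonebridge Capital LLC.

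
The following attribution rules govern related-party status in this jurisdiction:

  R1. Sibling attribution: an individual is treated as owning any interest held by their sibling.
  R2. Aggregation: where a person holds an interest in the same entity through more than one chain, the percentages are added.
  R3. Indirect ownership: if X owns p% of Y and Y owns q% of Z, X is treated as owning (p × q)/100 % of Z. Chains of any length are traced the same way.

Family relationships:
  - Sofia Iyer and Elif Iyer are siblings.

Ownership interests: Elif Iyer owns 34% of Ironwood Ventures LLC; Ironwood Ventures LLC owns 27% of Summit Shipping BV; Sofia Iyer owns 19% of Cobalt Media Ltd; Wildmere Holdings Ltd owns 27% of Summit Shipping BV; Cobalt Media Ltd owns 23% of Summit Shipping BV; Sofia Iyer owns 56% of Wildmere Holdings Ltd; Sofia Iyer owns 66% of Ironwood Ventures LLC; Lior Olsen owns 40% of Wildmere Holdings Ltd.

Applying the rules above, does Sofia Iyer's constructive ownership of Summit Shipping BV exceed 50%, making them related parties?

No

By sibling attribution (R1), Sofia Iyer is treated as also owning Elif Iyer's interest in Ironwood Ventures LLC, giving 66% + 34% = 100%.
Chain via Cobalt Media Ltd (R3): 19% × 23% = 4.37% of Summit Shipping BV.
Chain via Wildmere Holdings Ltd (R3): 56% × 27% = 15.12% of Summit Shipping BV.
Chain via Ironwood Ventures LLC (R3): 100% × 27% = 27% of Summit Shipping BV.
Aggregating (R2): 4.37% + 15.12% + 27% = 46.49%.
46.49% does not exceed the 50% threshold, so Sofia is not a related party to Summit Shipping BV.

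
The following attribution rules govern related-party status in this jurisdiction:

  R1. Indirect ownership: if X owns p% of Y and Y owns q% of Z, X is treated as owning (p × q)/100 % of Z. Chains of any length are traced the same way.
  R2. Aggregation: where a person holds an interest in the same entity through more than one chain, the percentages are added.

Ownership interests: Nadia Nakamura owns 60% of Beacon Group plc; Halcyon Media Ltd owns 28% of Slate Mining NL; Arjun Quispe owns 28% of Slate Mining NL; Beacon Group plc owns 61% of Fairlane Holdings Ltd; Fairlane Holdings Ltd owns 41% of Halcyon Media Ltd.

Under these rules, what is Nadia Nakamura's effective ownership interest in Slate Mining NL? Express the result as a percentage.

Chain via Beacon Group plc → Fairlane Holdings Ltd → Halcyon Media Ltd (R1): 60% × 61% × 41% × 28% = 4.20168% of Slate Mining NL.

4.20168%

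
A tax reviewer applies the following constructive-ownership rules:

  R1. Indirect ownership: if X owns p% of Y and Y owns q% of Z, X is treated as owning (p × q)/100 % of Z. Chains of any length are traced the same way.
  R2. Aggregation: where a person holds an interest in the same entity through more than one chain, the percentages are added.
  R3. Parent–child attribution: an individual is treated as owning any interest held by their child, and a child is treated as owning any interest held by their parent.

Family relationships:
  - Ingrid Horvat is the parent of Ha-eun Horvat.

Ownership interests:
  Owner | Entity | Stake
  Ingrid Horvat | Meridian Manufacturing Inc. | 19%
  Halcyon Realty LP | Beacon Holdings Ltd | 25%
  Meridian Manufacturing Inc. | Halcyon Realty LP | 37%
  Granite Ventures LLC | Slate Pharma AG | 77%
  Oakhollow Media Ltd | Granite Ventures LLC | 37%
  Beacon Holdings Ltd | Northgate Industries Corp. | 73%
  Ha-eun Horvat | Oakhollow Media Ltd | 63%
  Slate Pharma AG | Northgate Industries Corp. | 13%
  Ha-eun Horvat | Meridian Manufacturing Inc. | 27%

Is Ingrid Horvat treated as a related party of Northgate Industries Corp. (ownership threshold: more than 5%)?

By parent–child attribution (R3), Ingrid Horvat is treated as also owning Ha-eun Horvat's interest in Meridian Manufacturing Inc, giving 19% + 27% = 46%.
By parent–child attribution (R3), Ingrid Horvat is treated as owning Ha-eun Horvat's 63% interest in Oakhollow Media Ltd.
Chain via Meridian Manufacturing Inc. → Halcyon Realty LP → Beacon Holdings Ltd (R1): 46% × 37% × 25% × 73% = 3.10615% of Northgate Industries Corp.
Chain via Oakhollow Media Ltd → Granite Ventures LLC → Slate Pharma AG (R1): 63% × 37% × 77% × 13% = 2.333331% of Northgate Industries Corp.
Aggregating (R2): 3.10615% + 2.333331% = 5.439481%.
5.439481% exceeds the 5% threshold, so Ingrid is a related party to Northgate Industries Corp.

Yes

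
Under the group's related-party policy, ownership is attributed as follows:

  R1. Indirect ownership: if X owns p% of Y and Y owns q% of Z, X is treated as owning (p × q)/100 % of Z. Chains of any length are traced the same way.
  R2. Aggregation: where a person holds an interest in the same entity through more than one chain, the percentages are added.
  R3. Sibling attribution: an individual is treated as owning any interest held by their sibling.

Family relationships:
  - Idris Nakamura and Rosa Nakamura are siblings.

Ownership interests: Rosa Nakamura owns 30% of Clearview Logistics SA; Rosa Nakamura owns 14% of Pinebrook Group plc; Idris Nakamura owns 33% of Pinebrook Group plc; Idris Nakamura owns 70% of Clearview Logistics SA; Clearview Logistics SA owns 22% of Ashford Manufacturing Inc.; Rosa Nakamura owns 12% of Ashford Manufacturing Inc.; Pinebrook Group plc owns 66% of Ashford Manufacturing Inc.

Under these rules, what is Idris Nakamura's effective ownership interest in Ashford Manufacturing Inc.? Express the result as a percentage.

65.02%

By sibling attribution (R3), Idris Nakamura is treated as also owning Rosa Nakamura's interest in Clearview Logistics SA, giving 70% + 30% = 100%.
By sibling attribution (R3), Idris Nakamura is treated as also owning Rosa Nakamura's interest in Pinebrook Group plc, giving 33% + 14% = 47%.
By sibling attribution (R3), Idris Nakamura is treated as owning Rosa Nakamura's 12% interest in Ashford Manufacturing Inc.
Chain via Clearview Logistics SA (R1): 100% × 22% = 22% of Ashford Manufacturing Inc.
Chain via Pinebrook Group plc (R1): 47% × 66% = 31.02% of Ashford Manufacturing Inc.
Direct interest in Ashford Manufacturing Inc: 12%.
Aggregating (R2): 22% + 31.02% + 12% = 65.02%.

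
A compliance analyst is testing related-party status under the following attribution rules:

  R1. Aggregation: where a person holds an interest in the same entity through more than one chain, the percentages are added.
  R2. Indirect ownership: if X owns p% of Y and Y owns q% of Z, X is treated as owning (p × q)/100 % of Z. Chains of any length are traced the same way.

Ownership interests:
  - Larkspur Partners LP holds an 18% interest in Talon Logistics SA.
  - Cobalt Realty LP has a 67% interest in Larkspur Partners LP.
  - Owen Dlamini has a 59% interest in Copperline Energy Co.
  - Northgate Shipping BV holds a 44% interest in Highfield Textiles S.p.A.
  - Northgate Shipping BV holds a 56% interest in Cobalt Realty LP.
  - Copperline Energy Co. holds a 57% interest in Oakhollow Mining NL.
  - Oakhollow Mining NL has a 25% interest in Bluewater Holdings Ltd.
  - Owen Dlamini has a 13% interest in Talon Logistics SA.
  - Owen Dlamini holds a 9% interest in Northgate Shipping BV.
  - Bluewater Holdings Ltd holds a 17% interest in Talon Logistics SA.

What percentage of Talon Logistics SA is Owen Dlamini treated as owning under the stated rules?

15.037099%

Chain via Copperline Energy Co. → Oakhollow Mining NL → Bluewater Holdings Ltd (R2): 59% × 57% × 25% × 17% = 1.429275% of Talon Logistics SA.
Chain via Northgate Shipping BV → Cobalt Realty LP → Larkspur Partners LP (R2): 9% × 56% × 67% × 18% = 0.607824% of Talon Logistics SA.
Direct interest in Talon Logistics SA: 13%.
Aggregating (R1): 1.429275% + 0.607824% + 13% = 15.037099%.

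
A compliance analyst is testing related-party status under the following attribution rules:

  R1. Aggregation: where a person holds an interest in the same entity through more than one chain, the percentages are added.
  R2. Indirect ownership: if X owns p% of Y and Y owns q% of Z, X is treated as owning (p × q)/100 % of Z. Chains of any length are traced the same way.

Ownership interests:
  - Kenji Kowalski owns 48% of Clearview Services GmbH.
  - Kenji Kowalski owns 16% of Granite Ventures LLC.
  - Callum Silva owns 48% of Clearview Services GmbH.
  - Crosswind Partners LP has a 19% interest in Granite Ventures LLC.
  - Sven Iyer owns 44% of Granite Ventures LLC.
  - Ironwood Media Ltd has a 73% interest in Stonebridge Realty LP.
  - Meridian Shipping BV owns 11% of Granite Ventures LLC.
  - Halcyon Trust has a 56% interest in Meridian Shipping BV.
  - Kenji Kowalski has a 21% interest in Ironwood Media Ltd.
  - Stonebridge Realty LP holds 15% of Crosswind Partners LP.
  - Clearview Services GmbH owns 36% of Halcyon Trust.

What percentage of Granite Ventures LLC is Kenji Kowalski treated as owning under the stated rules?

Chain via Ironwood Media Ltd → Stonebridge Realty LP → Crosswind Partners LP (R2): 21% × 73% × 15% × 19% = 0.436905% of Granite Ventures LLC.
Chain via Clearview Services GmbH → Halcyon Trust → Meridian Shipping BV (R2): 48% × 36% × 56% × 11% = 1.064448% of Granite Ventures LLC.
Direct interest in Granite Ventures LLC: 16%.
Aggregating (R1): 0.436905% + 1.064448% + 16% = 17.501353%.

17.501353%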